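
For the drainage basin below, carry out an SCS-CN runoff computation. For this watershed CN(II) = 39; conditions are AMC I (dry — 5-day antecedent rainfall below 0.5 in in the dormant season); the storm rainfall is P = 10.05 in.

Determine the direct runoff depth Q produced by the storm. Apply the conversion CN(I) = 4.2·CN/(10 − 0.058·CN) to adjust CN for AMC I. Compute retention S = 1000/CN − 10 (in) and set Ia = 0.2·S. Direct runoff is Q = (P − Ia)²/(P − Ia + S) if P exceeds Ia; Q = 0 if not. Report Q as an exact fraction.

Dry (AMC I): CN(I) = 4.2·39/(10 − 0.058·39) = (819/5)/(3869/500) = 81900/3869 ≈ 21.168
S = 1000/(81900/3869) − 10 = 30500/819 in ≈ 37.241 in
Ia = 0.2·(30500/819) = 6100/819 in ≈ 7.448 in
P − Ia = 10.050 − 7.448 = 42619/16380 ≈ 2.602 in (> 0, runoff occurs)
Q: (42619/16380)² ÷ (652619/16380) = 1816379161/10689899220 in (≈ 0.170 in)

Q = 1816379161/10689899220 in ≈ 0.170 in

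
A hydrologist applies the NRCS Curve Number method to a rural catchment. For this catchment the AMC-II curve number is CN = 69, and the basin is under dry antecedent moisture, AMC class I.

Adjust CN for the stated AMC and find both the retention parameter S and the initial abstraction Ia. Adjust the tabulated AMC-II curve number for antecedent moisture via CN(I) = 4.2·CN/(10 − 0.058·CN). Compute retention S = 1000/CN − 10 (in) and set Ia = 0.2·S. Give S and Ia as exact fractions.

S = 15500/1449 in ≈ 10.697 in; Ia = 3100/1449 in ≈ 2.139 in

Adjust CN=69 to AMC I: 4.2·69/(10 − 0.058·69) → (1449/5) ÷ (2999/500) = 144900/2999 ≈ 48.316
S = 1000/(144900/2999) − 10 = 15500/1449 in ≈ 10.697 in
Ia = 0.2S: 0.2·10.697 = 2.139 in (exactly 3100/1449)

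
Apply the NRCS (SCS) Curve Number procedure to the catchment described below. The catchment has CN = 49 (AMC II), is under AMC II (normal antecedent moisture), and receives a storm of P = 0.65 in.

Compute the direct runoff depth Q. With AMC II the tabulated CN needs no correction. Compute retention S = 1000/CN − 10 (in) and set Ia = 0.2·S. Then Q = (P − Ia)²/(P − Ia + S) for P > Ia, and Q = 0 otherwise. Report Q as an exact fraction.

Q = 0 in ≈ 0.000 in

AMC II — tabulated CN = 49 applies directly.
S = 1000/49 − 10 = 510/49 in ≈ 10.408 in
Ia = 0.2·(510/49) = 102/49 in ≈ 2.082 in
P = 0.650 ≤ Ia = 2.082 in: entire storm abstracted, Q = 0.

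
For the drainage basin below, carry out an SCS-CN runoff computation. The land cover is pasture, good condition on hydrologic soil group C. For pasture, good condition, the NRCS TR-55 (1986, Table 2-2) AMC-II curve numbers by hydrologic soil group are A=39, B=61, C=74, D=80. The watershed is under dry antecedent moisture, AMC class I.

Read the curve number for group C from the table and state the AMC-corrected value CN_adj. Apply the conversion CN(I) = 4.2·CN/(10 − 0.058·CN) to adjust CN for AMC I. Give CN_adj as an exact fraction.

CN_adj = 77700/1427 ≈ 54.450

NRCS table: pasture, good condition, soil group C → CN(II) = 74
CN(I) from CN(II)=74: (4.2·74)/(10 − 0.058·74) = 77700/1427 ≈ 54.450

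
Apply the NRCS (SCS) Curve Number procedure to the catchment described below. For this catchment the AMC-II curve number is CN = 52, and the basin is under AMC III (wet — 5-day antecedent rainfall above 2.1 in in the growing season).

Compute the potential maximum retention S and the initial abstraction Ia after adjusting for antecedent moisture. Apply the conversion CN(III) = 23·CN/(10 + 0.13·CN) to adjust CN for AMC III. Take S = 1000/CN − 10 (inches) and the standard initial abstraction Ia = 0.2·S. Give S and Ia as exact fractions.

CN(III) from CN(II)=52: (23·52)/(10 + 0.13·52) = 29900/419 ≈ 71.360
Max retention: S = 1000/(29900/419) − 10 = 1200/299 in (≈ 4.013 in)
Ia = 0.2·(1200/299) = 240/299 in ≈ 0.803 in

S = 1200/299 in ≈ 4.013 in; Ia = 240/299 in ≈ 0.803 in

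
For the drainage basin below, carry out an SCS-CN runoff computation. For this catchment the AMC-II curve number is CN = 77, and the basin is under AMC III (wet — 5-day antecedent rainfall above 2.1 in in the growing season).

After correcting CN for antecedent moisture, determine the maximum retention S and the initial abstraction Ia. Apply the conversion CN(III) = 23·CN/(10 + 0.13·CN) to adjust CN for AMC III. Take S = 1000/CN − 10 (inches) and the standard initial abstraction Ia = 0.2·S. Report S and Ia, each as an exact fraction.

S = 100/77 in ≈ 1.299 in; Ia = 20/77 in ≈ 0.260 in

Adjust CN=77 to AMC III: 23·77/(10 + 0.13·77) → 1771 ÷ (2001/100) = 7700/87 ≈ 88.506
Retention S: 1000/CN − 10 with CN=88.506 → S = 100/77 ≈ 1.299 in
Initial abstraction Ia = S/5 = (100/77)/5 = 20/77 ≈ 0.260 in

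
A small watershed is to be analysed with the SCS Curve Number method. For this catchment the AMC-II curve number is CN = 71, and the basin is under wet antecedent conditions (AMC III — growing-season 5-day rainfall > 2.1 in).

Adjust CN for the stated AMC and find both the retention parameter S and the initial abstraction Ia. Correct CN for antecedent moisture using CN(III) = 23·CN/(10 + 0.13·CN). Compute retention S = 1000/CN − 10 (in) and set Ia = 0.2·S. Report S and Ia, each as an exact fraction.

Wet (AMC III): CN(III) = 23·71/(10 + 0.13·71) = 1633/(1923/100) = 163300/1923 ≈ 84.919
Retention S: 1000/CN − 10 with CN=84.919 → S = 2900/1633 ≈ 1.776 in
Initial abstraction Ia = S/5 = (2900/1633)/5 = 580/1633 ≈ 0.355 in

S = 2900/1633 in ≈ 1.776 in; Ia = 580/1633 in ≈ 0.355 in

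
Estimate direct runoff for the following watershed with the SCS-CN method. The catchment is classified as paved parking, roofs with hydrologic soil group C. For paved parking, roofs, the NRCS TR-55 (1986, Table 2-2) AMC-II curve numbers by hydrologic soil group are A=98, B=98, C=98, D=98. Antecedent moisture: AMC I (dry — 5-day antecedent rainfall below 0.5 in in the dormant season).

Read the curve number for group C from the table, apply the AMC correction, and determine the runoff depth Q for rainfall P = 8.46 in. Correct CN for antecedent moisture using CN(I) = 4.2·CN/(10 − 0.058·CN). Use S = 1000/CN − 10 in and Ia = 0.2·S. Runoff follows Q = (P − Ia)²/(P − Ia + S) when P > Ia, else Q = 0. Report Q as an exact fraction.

NRCS table: paved parking, roofs, soil group C → CN(II) = 98
Dry (AMC I): CN(I) = 4.2·98/(10 − 0.058·98) = (2058/5)/(1079/250) = 102900/1079 ≈ 95.366
S = 1000/(102900/1079) − 10 = 500/1029 in ≈ 0.486 in
Ia = 0.2S: 0.2·0.486 = 0.097 in (exactly 100/1029)
Excess rainfall: 8.460 − 0.097 = 8.363 in; P > Ia so Q > 0
Q: (430267/51450)² ÷ (455267/51450) = 185129691289/23423487150 in (≈ 7.904 in)

Q = 185129691289/23423487150 in ≈ 7.904 in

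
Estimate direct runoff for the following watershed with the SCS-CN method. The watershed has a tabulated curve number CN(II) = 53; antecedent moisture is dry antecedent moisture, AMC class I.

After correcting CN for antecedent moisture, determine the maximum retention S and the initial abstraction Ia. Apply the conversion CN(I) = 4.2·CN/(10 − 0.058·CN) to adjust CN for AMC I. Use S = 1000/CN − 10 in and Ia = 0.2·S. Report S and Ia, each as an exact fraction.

S = 23500/1113 in ≈ 21.114 in; Ia = 4700/1113 in ≈ 4.223 in

CN(I) from CN(II)=53: (4.2·53)/(10 − 0.058·53) = 111300/3463 ≈ 32.140
Max retention: S = 1000/(111300/3463) − 10 = 23500/1113 in (≈ 21.114 in)
Ia = 0.2S: 0.2·21.114 = 4.223 in (exactly 4700/1113)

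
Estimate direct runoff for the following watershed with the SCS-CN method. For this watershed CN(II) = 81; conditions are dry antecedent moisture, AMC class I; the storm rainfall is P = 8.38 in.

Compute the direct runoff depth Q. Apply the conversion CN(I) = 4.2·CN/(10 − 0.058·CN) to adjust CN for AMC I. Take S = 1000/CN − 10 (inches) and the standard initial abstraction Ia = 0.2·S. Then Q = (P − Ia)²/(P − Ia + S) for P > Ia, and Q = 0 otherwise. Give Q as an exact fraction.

Adjust CN=81 to AMC I: 4.2·81/(10 − 0.058·81) → (1701/5) ÷ (2651/500) = 170100/2651 ≈ 64.164
S = 1000/(170100/2651) − 10 = 9500/1701 in ≈ 5.585 in
Ia = 0.2S: 0.2·5.585 = 1.117 in (exactly 1900/1701)
Since P=8.380 > Ia=1.117: effective rainfall P−Ia = 617719/85050 in
Q: (617719/85050)² ÷ (1092719/85050) = 381576762961/92935750950 in (≈ 4.106 in)

Q = 381576762961/92935750950 in ≈ 4.106 in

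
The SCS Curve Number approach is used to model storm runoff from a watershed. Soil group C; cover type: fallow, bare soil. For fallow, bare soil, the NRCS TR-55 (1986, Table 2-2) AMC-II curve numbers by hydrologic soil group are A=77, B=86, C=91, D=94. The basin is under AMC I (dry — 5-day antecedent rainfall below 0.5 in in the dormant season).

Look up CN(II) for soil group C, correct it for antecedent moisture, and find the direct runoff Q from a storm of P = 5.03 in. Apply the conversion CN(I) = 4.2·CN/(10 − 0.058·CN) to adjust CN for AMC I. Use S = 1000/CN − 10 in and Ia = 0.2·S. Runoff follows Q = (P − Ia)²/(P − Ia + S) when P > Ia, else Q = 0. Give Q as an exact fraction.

Q = 84338548921/28054180700 in ≈ 3.006 in

NRCS table: fallow, bare soil, soil group C → CN(II) = 91
Adjust CN=91 to AMC I: 4.2·91/(10 − 0.058·91) → (1911/5) ÷ (2361/500) = 63700/787 ≈ 80.940
S = 1000/(63700/787) − 10 = 1500/637 in ≈ 2.355 in
Ia = 0.2·(1500/637) = 300/637 in ≈ 0.471 in
Since P=5.030 > Ia=0.471: effective rainfall P−Ia = 290411/63700 in
Q: (290411/63700)² ÷ (440411/63700) = 84338548921/28054180700 in (≈ 3.006 in)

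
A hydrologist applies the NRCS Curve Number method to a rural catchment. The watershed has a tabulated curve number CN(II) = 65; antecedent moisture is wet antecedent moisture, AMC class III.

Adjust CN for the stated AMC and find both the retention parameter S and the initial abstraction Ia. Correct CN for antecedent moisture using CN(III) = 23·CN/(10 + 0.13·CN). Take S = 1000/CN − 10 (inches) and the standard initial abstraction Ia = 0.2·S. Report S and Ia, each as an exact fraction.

Adjust CN=65 to AMC III: 23·65/(10 + 0.13·65) → 1495 ÷ (369/20) = 29900/369 ≈ 81.030
Retention S: 1000/CN − 10 with CN=81.030 → S = 700/299 ≈ 2.341 in
Initial abstraction Ia = S/5 = (700/299)/5 = 140/299 ≈ 0.468 in

S = 700/299 in ≈ 2.341 in; Ia = 140/299 in ≈ 0.468 in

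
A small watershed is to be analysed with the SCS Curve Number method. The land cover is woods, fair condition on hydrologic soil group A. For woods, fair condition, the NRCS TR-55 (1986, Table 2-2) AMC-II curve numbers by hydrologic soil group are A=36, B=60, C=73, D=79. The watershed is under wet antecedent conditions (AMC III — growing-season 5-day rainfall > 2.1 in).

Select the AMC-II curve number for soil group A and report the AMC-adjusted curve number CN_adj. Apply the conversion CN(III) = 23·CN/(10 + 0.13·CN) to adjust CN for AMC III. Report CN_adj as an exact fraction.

CN_adj = 20700/367 ≈ 56.403

NRCS table: woods, fair condition, soil group A → CN(II) = 36
Wet (AMC III): CN(III) = 23·36/(10 + 0.13·36) = 828/(367/25) = 20700/367 ≈ 56.403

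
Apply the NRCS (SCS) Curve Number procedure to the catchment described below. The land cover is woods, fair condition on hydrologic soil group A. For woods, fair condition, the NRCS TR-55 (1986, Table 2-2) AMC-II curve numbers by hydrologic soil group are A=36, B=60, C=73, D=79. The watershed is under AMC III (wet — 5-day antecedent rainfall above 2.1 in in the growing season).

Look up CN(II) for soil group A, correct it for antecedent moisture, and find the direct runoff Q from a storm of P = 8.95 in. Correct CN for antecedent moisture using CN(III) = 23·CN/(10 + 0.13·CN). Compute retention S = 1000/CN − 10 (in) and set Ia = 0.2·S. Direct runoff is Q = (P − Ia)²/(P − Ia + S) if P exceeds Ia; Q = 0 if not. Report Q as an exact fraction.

Q = 939606409/259383420 in ≈ 3.622 in

NRCS table: woods, fair condition, soil group A → CN(II) = 36
CN(III) from CN(II)=36: (23·36)/(10 + 0.13·36) = 20700/367 ≈ 56.403
Retention S: 1000/CN − 10 with CN=56.403 → S = 1600/207 ≈ 7.729 in
Ia = 0.2·(1600/207) = 320/207 in ≈ 1.546 in
Excess rainfall: 8.950 − 1.546 = 7.404 in; P > Ia so Q > 0
Runoff Q = (P−Ia)²/(P−Ia+S) = (7.404)²/(7.404+7.729) = 939606409/259383420 ≈ 3.622 in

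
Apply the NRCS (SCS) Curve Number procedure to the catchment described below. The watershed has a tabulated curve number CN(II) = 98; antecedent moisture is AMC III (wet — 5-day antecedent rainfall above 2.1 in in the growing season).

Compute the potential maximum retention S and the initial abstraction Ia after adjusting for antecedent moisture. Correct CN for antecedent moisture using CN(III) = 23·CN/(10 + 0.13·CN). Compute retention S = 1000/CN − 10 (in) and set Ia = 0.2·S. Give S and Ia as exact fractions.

S = 100/1127 in ≈ 0.089 in; Ia = 20/1127 in ≈ 0.018 in

Adjust CN=98 to AMC III: 23·98/(10 + 0.13·98) → 2254 ÷ (1137/50) = 112700/1137 ≈ 99.120
Max retention: S = 1000/(112700/1137) − 10 = 100/1127 in (≈ 0.089 in)
Ia = 0.2·(100/1127) = 20/1127 in ≈ 0.018 in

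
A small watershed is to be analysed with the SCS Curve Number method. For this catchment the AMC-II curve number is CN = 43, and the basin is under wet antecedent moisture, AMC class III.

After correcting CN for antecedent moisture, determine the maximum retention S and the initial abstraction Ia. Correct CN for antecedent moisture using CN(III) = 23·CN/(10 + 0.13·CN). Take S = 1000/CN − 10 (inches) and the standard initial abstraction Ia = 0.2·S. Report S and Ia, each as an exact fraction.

S = 5700/989 in ≈ 5.763 in; Ia = 1140/989 in ≈ 1.153 in

Wet (AMC III): CN(III) = 23·43/(10 + 0.13·43) = 989/(1559/100) = 98900/1559 ≈ 63.438
S = 1000/(98900/1559) − 10 = 5700/989 in ≈ 5.763 in
Ia = 0.2·(5700/989) = 1140/989 in ≈ 1.153 in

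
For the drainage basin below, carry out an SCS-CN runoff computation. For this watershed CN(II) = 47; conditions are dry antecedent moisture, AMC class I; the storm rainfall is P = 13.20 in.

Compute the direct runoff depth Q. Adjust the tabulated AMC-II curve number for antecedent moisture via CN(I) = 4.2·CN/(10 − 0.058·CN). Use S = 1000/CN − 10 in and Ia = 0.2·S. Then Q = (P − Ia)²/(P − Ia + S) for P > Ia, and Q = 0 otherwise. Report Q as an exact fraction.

Dry (AMC I): CN(I) = 4.2·47/(10 − 0.058·47) = (987/5)/(3637/500) = 98700/3637 ≈ 27.138
Max retention: S = 1000/(98700/3637) − 10 = 26500/987 in (≈ 26.849 in)
Ia = 0.2S: 0.2·26.849 = 5.370 in (exactly 5300/987)
Excess rainfall: 13.200 − 5.370 = 7.830 in; P > Ia so Q > 0
Q = (38642/4935)²/((38642/4935) + 26500/987) = (1493204164/24354225)/(171142/4935) = 746602082/422292885 in ≈ 1.768 in

Q = 746602082/422292885 in ≈ 1.768 in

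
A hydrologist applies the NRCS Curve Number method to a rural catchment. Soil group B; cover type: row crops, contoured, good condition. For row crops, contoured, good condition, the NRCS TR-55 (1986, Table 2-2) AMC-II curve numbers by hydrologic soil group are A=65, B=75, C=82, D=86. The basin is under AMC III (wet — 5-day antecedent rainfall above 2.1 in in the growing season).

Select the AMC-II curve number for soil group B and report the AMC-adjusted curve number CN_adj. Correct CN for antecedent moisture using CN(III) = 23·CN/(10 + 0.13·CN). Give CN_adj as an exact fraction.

NRCS table: row crops, contoured, good condition, soil group B → CN(II) = 75
CN(III) from CN(II)=75: (23·75)/(10 + 0.13·75) = 6900/79 ≈ 87.342

CN_adj = 6900/79 ≈ 87.342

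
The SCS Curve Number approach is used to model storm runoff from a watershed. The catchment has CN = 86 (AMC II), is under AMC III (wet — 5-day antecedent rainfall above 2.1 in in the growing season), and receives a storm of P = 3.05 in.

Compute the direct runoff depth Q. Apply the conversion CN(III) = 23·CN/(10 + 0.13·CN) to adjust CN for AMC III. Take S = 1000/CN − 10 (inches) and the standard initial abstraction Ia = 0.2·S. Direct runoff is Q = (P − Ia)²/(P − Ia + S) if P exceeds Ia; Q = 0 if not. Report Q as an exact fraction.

Wet (AMC III): CN(III) = 23·86/(10 + 0.13·86) = 1978/(1059/50) = 98900/1059 ≈ 93.390
Max retention: S = 1000/(98900/1059) − 10 = 700/989 in (≈ 0.708 in)
Ia = 0.2·(700/989) = 140/989 in ≈ 0.142 in
P − Ia = 3.050 − 0.142 = 57529/19780 ≈ 2.908 in (> 0, runoff occurs)
Q: (57529/19780)² ÷ (71529/19780) = 3309585841/1414843620 in (≈ 2.339 in)

Q = 3309585841/1414843620 in ≈ 2.339 in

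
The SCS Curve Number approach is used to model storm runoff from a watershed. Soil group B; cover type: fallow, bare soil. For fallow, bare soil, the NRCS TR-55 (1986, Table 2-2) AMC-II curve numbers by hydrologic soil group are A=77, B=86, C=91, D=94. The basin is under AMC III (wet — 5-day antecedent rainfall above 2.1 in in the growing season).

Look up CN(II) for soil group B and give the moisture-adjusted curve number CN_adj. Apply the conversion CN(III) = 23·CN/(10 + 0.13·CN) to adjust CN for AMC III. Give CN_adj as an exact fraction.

CN_adj = 98900/1059 ≈ 93.390

NRCS table: fallow, bare soil, soil group B → CN(II) = 86
CN(III) from CN(II)=86: (23·86)/(10 + 0.13·86) = 98900/1059 ≈ 93.390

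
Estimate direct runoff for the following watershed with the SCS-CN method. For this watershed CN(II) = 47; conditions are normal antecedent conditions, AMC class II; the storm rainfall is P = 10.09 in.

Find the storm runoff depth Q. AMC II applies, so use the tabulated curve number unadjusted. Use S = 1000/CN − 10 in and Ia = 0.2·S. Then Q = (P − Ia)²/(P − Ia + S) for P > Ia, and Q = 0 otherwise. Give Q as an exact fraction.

Average conditions: CN = 47 (no AMC adjustment).
Max retention: S = 1000/47 − 10 = 530/47 in (≈ 11.277 in)
Ia = 0.2S: 0.2·11.277 = 2.255 in (exactly 106/47)
P − Ia = 10.090 − 2.255 = 36823/4700 ≈ 7.835 in (> 0, runoff occurs)
Q: (36823/4700)² ÷ (89823/4700) = 1355933329/422168100 in (≈ 3.212 in)

Q = 1355933329/422168100 in ≈ 3.212 in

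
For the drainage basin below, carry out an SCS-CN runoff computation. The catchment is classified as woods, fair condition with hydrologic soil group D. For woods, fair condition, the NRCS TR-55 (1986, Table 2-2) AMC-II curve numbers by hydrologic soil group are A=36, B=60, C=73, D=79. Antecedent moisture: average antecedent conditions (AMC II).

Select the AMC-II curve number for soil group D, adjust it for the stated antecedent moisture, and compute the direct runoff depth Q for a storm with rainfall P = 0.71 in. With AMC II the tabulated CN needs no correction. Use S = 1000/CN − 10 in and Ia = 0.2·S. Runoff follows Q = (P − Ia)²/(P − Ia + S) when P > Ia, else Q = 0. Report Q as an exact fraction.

NRCS table: woods, fair condition, soil group D → CN(II) = 79
Average conditions: CN = 79 (no AMC adjustment).
Max retention: S = 1000/79 − 10 = 210/79 in (≈ 2.658 in)
Ia = 0.2S: 0.2·2.658 = 0.532 in (exactly 42/79)
Excess rainfall: 0.710 − 0.532 = 0.178 in; P > Ia so Q > 0
Runoff Q = (P−Ia)²/(P−Ia+S) = (0.178)²/(0.178+2.658) = 1985281/177031100 ≈ 0.011 in

Q = 1985281/177031100 in ≈ 0.011 in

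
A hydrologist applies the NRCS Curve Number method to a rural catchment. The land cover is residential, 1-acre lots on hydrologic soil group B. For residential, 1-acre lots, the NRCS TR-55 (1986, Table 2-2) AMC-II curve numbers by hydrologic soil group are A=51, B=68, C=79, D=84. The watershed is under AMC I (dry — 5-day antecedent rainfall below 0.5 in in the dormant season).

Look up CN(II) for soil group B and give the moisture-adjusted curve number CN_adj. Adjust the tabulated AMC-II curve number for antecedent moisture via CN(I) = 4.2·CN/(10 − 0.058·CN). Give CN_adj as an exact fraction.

CN_adj = 35700/757 ≈ 47.160

NRCS table: residential, 1-acre lots, soil group B → CN(II) = 68
Adjust CN=68 to AMC I: 4.2·68/(10 − 0.058·68) → (1428/5) ÷ (757/125) = 35700/757 ≈ 47.160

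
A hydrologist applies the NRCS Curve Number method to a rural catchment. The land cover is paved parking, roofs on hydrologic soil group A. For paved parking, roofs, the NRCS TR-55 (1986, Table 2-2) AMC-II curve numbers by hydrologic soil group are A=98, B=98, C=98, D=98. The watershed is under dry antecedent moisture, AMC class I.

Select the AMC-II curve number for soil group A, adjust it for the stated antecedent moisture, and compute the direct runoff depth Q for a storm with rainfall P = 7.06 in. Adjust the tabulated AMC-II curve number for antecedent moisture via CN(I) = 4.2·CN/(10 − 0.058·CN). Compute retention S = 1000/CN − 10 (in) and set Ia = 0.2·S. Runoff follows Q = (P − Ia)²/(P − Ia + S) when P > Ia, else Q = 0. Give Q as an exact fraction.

NRCS table: paved parking, roofs, soil group A → CN(II) = 98
Adjust CN=98 to AMC I: 4.2·98/(10 − 0.058·98) → (2058/5) ÷ (1079/250) = 102900/1079 ≈ 95.366
S = 1000/(102900/1079) − 10 = 500/1029 in ≈ 0.486 in
Ia = 0.2S: 0.2·0.486 = 0.097 in (exactly 100/1029)
P − Ia = 7.060 − 0.097 = 358237/51450 ≈ 6.963 in (> 0, runoff occurs)
Q: (358237/51450)² ÷ (383237/51450) = 128333748169/19717543650 in (≈ 6.509 in)

Q = 128333748169/19717543650 in ≈ 6.509 in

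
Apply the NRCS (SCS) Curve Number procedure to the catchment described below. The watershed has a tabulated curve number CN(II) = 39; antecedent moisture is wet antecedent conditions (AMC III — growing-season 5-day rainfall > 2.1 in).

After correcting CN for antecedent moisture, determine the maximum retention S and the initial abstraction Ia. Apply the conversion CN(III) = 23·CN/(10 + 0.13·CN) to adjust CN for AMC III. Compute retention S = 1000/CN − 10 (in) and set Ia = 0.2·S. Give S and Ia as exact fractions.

Wet (AMC III): CN(III) = 23·39/(10 + 0.13·39) = 897/(1507/100) = 89700/1507 ≈ 59.522
S = 1000/(89700/1507) − 10 = 6100/897 in ≈ 6.800 in
Initial abstraction Ia = S/5 = (6100/897)/5 = 1220/897 ≈ 1.360 in

S = 6100/897 in ≈ 6.800 in; Ia = 1220/897 in ≈ 1.360 in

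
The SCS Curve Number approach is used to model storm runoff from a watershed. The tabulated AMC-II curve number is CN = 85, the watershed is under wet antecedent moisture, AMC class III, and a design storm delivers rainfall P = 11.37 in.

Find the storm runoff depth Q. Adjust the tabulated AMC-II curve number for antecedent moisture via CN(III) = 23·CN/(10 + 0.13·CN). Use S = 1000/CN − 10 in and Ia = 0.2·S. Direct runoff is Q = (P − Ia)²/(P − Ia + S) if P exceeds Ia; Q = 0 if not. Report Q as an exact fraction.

Q = 21371223721/2035663300 in ≈ 10.498 in

Wet (AMC III): CN(III) = 23·85/(10 + 0.13·85) = 1955/(421/20) = 39100/421 ≈ 92.874
Retention S: 1000/CN − 10 with CN=92.874 → S = 300/391 ≈ 0.767 in
Initial abstraction Ia = S/5 = (300/391)/5 = 60/391 ≈ 0.153 in
P − Ia = 11.370 − 0.153 = 438567/39100 ≈ 11.217 in (> 0, runoff occurs)
Q = (438567/39100)²/((438567/39100) + 300/391) = (192341013489/1528810000)/(468567/39100) = 21371223721/2035663300 in ≈ 10.498 in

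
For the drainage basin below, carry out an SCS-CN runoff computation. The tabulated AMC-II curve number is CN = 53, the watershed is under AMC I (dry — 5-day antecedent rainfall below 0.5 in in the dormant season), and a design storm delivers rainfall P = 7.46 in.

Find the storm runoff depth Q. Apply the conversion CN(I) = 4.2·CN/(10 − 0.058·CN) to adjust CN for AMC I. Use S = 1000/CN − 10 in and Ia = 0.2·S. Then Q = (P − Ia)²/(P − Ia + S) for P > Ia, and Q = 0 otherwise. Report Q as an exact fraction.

Q = 32453662201/75414041850 in ≈ 0.430 in

CN(I) from CN(II)=53: (4.2·53)/(10 − 0.058·53) = 111300/3463 ≈ 32.140
Max retention: S = 1000/(111300/3463) − 10 = 23500/1113 in (≈ 21.114 in)
Ia = 0.2S: 0.2·21.114 = 4.223 in (exactly 4700/1113)
Since P=7.460 > Ia=4.223: effective rainfall P−Ia = 180149/55650 in
Q: (180149/55650)² ÷ (1355149/55650) = 32453662201/75414041850 in (≈ 0.430 in)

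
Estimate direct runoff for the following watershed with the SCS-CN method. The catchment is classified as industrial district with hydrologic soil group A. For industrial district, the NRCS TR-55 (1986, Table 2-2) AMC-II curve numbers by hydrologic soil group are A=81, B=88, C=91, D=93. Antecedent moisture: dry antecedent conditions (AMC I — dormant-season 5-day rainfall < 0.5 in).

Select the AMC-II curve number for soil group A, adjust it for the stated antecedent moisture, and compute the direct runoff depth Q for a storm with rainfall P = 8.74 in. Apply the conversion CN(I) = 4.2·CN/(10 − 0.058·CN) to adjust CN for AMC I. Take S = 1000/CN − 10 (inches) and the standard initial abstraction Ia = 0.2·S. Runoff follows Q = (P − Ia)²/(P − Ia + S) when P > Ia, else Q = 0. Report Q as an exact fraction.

Q = 22123203451/5028411150 in ≈ 4.400 in

NRCS table: industrial district, soil group A → CN(II) = 81
Adjust CN=81 to AMC I: 4.2·81/(10 − 0.058·81) → (1701/5) ÷ (2651/500) = 170100/2651 ≈ 64.164
Retention S: 1000/CN − 10 with CN=64.164 → S = 9500/1701 ≈ 5.585 in
Ia = 0.2S: 0.2·5.585 = 1.117 in (exactly 1900/1701)
P − Ia = 8.740 − 1.117 = 648337/85050 ≈ 7.623 in (> 0, runoff occurs)
Q = (648337/85050)²/((648337/85050) + 9500/1701) = (420340865569/7233502500)/(1123337/85050) = 22123203451/5028411150 in ≈ 4.400 in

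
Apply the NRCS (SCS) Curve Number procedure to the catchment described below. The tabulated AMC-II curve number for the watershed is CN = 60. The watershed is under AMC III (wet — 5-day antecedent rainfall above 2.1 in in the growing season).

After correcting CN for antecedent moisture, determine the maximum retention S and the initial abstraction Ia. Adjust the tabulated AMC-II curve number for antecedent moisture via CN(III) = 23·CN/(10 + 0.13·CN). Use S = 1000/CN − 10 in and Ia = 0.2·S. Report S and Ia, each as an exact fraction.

Wet (AMC III): CN(III) = 23·60/(10 + 0.13·60) = 1380/(89/5) = 6900/89 ≈ 77.528
Max retention: S = 1000/(6900/89) − 10 = 200/69 in (≈ 2.899 in)
Ia = 0.2·(200/69) = 40/69 in ≈ 0.580 in

S = 200/69 in ≈ 2.899 in; Ia = 40/69 in ≈ 0.580 in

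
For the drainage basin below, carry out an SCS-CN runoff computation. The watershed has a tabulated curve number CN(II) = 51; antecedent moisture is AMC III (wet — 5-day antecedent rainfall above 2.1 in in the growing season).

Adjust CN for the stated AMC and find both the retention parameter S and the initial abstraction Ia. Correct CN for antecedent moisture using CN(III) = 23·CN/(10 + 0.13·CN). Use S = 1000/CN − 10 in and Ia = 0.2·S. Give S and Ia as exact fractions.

Adjust CN=51 to AMC III: 23·51/(10 + 0.13·51) → 1173 ÷ (1663/100) = 117300/1663 ≈ 70.535
Retention S: 1000/CN − 10 with CN=70.535 → S = 4900/1173 ≈ 4.177 in
Ia = 0.2·(4900/1173) = 980/1173 in ≈ 0.835 in

S = 4900/1173 in ≈ 4.177 in; Ia = 980/1173 in ≈ 0.835 in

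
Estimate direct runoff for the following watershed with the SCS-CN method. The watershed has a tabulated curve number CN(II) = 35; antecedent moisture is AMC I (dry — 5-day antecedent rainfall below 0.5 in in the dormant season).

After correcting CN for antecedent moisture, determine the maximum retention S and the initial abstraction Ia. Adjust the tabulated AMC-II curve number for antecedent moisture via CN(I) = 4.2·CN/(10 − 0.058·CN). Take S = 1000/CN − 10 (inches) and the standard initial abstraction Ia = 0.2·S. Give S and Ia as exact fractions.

CN(I) from CN(II)=35: (4.2·35)/(10 − 0.058·35) = 14700/797 ≈ 18.444
Retention S: 1000/CN − 10 with CN=18.444 → S = 6500/147 ≈ 44.218 in
Initial abstraction Ia = S/5 = (6500/147)/5 = 1300/147 ≈ 8.844 in

S = 6500/147 in ≈ 44.218 in; Ia = 1300/147 in ≈ 8.844 in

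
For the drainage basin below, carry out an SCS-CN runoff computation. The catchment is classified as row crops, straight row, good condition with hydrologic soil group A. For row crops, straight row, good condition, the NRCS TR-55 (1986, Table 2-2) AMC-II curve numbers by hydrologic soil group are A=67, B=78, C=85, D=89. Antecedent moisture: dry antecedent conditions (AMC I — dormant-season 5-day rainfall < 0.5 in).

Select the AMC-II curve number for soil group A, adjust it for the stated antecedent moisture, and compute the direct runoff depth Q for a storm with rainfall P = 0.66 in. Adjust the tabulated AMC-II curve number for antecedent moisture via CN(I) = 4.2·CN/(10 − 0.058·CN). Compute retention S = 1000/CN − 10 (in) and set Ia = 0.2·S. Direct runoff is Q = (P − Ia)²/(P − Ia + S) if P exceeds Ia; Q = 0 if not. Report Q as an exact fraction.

NRCS table: row crops, straight row, good condition, soil group A → CN(II) = 67
Adjust CN=67 to AMC I: 4.2·67/(10 − 0.058·67) → (1407/5) ÷ (3057/500) = 46900/1019 ≈ 46.026
Retention S: 1000/CN − 10 with CN=46.026 → S = 5500/469 ≈ 11.727 in
Initial abstraction Ia = S/5 = (5500/469)/5 = 1100/469 ≈ 2.345 in
P = 0.660 ≤ Ia = 2.345 in: entire storm abstracted, Q = 0.

Q = 0 in ≈ 0.000 in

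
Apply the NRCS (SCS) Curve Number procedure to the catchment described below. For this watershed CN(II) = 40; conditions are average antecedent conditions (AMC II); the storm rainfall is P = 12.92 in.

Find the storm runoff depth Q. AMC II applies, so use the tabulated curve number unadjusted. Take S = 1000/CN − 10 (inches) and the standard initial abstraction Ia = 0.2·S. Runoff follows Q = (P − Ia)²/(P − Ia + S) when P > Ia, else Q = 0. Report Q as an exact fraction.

Q = 61504/15575 in ≈ 3.949 in

Average conditions: CN = 40 (no AMC adjustment).
S = 1000/40 − 10 = 15 in ≈ 15.000 in
Ia = 0.2·15 = 3 in ≈ 3.000 in
Since P=12.920 > Ia=3.000: effective rainfall P−Ia = 248/25 in
Q: (248/25)² ÷ (623/25) = 61504/15575 in (≈ 3.949 in)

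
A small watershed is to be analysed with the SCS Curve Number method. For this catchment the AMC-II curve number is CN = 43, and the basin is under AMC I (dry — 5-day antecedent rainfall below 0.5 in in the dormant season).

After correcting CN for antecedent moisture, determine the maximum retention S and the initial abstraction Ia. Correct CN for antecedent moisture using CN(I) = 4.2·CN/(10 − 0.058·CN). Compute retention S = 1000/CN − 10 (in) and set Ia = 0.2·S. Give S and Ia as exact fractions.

Adjust CN=43 to AMC I: 4.2·43/(10 − 0.058·43) → (903/5) ÷ (3753/500) = 30100/1251 ≈ 24.061
Retention S: 1000/CN − 10 with CN=24.061 → S = 9500/301 ≈ 31.561 in
Initial abstraction Ia = S/5 = (9500/301)/5 = 1900/301 ≈ 6.312 in

S = 9500/301 in ≈ 31.561 in; Ia = 1900/301 in ≈ 6.312 in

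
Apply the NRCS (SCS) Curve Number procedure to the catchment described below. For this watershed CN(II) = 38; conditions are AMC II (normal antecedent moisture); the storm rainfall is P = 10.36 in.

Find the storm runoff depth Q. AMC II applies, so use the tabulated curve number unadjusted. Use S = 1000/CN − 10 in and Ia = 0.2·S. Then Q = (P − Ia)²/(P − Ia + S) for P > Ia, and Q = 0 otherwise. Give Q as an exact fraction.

CN(II) = 38; AMC II needs no correction.
Max retention: S = 1000/38 − 10 = 310/19 in (≈ 16.316 in)
Initial abstraction Ia = S/5 = (310/19)/5 = 62/19 ≈ 3.263 in
Excess rainfall: 10.360 − 3.263 = 7.097 in; P > Ia so Q > 0
Runoff Q = (P−Ia)²/(P−Ia+S) = (7.097)²/(7.097+16.316) = 11363641/5282475 ≈ 2.151 in

Q = 11363641/5282475 in ≈ 2.151 in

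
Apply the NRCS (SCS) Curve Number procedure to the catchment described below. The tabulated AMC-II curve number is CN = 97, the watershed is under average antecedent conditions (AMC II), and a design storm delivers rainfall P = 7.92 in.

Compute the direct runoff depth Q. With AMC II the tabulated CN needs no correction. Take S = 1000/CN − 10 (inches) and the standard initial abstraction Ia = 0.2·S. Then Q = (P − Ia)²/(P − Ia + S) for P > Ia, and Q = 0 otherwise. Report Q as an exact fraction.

AMC II — tabulated CN = 97 applies directly.
S = 1000/97 − 10 = 30/97 in ≈ 0.309 in
Ia = 0.2S: 0.2·0.309 = 0.062 in (exactly 6/97)
Excess rainfall: 7.920 − 0.062 = 7.858 in; P > Ia so Q > 0
Q: (19056/2425)² ÷ (19806/2425) = 60521856/8004925 in (≈ 7.561 in)

Q = 60521856/8004925 in ≈ 7.561 in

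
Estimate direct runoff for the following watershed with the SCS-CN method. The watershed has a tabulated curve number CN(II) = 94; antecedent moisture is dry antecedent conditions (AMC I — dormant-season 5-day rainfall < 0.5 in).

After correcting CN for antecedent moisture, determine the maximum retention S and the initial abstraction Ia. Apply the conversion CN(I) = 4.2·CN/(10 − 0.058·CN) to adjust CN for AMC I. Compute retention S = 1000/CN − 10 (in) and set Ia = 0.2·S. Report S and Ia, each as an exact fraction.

Adjust CN=94 to AMC I: 4.2·94/(10 − 0.058·94) → (1974/5) ÷ (1137/250) = 32900/379 ≈ 86.807
Max retention: S = 1000/(32900/379) − 10 = 500/329 in (≈ 1.520 in)
Ia = 0.2S: 0.2·1.520 = 0.304 in (exactly 100/329)

S = 500/329 in ≈ 1.520 in; Ia = 100/329 in ≈ 0.304 in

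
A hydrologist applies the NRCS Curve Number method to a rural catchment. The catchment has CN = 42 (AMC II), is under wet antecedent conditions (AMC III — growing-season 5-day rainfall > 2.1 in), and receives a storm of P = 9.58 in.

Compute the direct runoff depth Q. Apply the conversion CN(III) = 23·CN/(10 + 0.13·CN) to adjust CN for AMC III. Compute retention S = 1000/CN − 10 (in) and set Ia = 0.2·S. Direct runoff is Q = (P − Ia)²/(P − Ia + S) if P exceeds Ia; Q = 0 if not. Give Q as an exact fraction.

Q = 40948355449/8388671550 in ≈ 4.881 in

CN(III) from CN(II)=42: (23·42)/(10 + 0.13·42) = 48300/773 ≈ 62.484
S = 1000/(48300/773) − 10 = 2900/483 in ≈ 6.004 in
Initial abstraction Ia = S/5 = (2900/483)/5 = 580/483 ≈ 1.201 in
Since P=9.580 > Ia=1.201: effective rainfall P−Ia = 202357/24150 in
Runoff Q = (P−Ia)²/(P−Ia+S) = (8.379)²/(8.379+6.004) = 40948355449/8388671550 ≈ 4.881 in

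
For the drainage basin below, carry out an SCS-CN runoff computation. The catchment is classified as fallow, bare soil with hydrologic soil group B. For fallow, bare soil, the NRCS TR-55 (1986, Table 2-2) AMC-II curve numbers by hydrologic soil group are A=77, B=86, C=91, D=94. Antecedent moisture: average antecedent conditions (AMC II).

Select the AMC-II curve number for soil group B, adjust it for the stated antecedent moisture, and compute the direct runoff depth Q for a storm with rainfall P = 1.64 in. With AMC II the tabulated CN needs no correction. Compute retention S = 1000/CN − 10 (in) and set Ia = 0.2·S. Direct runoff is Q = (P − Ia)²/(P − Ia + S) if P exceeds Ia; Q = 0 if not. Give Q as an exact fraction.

NRCS table: fallow, bare soil, soil group B → CN(II) = 86
AMC II — tabulated CN = 86 applies directly.
Retention S: 1000/CN − 10 with CN=86.000 → S = 70/43 ≈ 1.628 in
Ia = 0.2·(70/43) = 14/43 in ≈ 0.326 in
P − Ia = 1.640 − 0.326 = 1413/1075 ≈ 1.314 in (> 0, runoff occurs)
Q: (1413/1075)² ÷ (3163/1075) = 1996569/3400225 in (≈ 0.587 in)

Q = 1996569/3400225 in ≈ 0.587 in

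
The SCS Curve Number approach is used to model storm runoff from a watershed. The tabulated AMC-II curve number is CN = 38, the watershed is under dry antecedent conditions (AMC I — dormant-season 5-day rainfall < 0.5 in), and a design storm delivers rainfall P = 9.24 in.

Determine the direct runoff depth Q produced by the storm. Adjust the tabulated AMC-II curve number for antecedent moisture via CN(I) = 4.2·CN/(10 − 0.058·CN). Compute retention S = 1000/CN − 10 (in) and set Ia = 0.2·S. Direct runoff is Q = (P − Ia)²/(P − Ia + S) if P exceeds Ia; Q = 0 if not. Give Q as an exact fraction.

Q = 215179561/4011635775 in ≈ 0.054 in

Adjust CN=38 to AMC I: 4.2·38/(10 − 0.058·38) → (798/5) ÷ (1949/250) = 39900/1949 ≈ 20.472
Retention S: 1000/CN − 10 with CN=20.472 → S = 15500/399 ≈ 38.847 in
Ia = 0.2S: 0.2·38.847 = 7.769 in (exactly 3100/399)
Excess rainfall: 9.240 − 7.769 = 1.471 in; P > Ia so Q > 0
Q: (14669/9975)² ÷ (402169/9975) = 215179561/4011635775 in (≈ 0.054 in)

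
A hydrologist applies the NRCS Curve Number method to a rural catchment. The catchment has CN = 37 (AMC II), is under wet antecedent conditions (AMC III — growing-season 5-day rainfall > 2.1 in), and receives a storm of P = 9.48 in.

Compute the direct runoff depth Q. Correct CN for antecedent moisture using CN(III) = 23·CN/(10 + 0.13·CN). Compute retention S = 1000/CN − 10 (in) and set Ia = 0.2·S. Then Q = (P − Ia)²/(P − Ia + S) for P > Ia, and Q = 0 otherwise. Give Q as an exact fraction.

Q = 9654538323/2323846975 in ≈ 4.155 in

Adjust CN=37 to AMC III: 23·37/(10 + 0.13·37) → 851 ÷ (1481/100) = 85100/1481 ≈ 57.461
S = 1000/(85100/1481) − 10 = 6300/851 in ≈ 7.403 in
Initial abstraction Ia = S/5 = (6300/851)/5 = 1260/851 ≈ 1.481 in
Excess rainfall: 9.480 − 1.481 = 7.999 in; P > Ia so Q > 0
Q: (170187/21275)² ÷ (327687/21275) = 9654538323/2323846975 in (≈ 4.155 in)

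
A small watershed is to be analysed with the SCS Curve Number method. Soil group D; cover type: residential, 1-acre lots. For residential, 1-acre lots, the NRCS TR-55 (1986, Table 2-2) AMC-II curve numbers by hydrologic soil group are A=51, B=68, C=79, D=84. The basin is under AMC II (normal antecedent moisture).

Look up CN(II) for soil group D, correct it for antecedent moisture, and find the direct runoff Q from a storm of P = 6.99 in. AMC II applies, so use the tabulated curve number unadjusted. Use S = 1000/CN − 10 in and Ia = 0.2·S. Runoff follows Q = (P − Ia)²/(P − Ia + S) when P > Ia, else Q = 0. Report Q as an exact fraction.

Q = 192626641/37545900 in ≈ 5.130 in

NRCS table: residential, 1-acre lots, soil group D → CN(II) = 84
AMC II — tabulated CN = 84 applies directly.
Max retention: S = 1000/84 − 10 = 40/21 in (≈ 1.905 in)
Ia = 0.2·(40/21) = 8/21 in ≈ 0.381 in
P − Ia = 6.990 − 0.381 = 13879/2100 ≈ 6.609 in (> 0, runoff occurs)
Q: (13879/2100)² ÷ (17879/2100) = 192626641/37545900 in (≈ 5.130 in)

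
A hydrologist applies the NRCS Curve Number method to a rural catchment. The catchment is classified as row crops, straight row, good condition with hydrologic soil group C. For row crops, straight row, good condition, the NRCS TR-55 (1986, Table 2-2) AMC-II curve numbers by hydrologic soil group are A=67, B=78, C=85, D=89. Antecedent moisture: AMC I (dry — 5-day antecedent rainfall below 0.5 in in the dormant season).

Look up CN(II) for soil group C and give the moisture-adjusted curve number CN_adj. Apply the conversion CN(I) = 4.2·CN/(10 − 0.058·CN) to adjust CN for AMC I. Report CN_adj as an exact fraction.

NRCS table: row crops, straight row, good condition, soil group C → CN(II) = 85
CN(I) from CN(II)=85: (4.2·85)/(10 − 0.058·85) = 11900/169 ≈ 70.414

CN_adj = 11900/169 ≈ 70.414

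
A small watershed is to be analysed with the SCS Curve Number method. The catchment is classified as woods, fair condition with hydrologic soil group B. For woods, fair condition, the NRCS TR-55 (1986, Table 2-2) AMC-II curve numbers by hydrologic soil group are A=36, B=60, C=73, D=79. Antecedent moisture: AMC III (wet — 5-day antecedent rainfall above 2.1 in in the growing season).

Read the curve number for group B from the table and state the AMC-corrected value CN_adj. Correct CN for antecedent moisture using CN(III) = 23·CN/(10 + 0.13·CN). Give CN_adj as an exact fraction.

NRCS table: woods, fair condition, soil group B → CN(II) = 60
Wet (AMC III): CN(III) = 23·60/(10 + 0.13·60) = 1380/(89/5) = 6900/89 ≈ 77.528

CN_adj = 6900/89 ≈ 77.528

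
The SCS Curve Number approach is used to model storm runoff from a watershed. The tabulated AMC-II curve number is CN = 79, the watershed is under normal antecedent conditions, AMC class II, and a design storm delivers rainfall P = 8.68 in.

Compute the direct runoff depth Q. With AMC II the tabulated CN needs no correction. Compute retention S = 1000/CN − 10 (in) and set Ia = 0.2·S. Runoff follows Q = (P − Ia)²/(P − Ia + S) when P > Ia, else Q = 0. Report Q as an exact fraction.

Q = 36997807/6021775 in ≈ 6.144 in

AMC II — tabulated CN = 79 applies directly.
Retention S: 1000/CN − 10 with CN=79.000 → S = 210/79 ≈ 2.658 in
Initial abstraction Ia = S/5 = (210/79)/5 = 42/79 ≈ 0.532 in
Excess rainfall: 8.680 − 0.532 = 8.148 in; P > Ia so Q > 0
Q: (16093/1975)² ÷ (21343/1975) = 36997807/6021775 in (≈ 6.144 in)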